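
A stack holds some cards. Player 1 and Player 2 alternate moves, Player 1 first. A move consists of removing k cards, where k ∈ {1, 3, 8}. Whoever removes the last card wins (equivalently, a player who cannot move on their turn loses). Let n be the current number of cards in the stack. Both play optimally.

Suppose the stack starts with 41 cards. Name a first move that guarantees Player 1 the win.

Label each position W (a win for the player to move) or L (a loss). A position with no legal move is L; any other position is W exactly when some move reaches an L, and L when every move reaches a W.
n=0: no move → L
n=1: can move to 0, which is L ⇒ W
n=2: the only move is to 1(W), a W ⇒ L
n=3: can move to 2, which is L ⇒ W
n=4: moves to 3(W), 1(W); every one is W ⇒ L
n=5: can move to 4, which is L ⇒ W
n=6: moves to 5(W), 3(W); every one is W ⇒ L
n=7: can move to 6, which is L ⇒ W
n=8: can move to 0, which is L ⇒ W
n=9: can move to 6, which is L ⇒ W
n=10: can move to 2, which is L ⇒ W
n=11: moves to 10(W), 8(W), 3(W); every one is W ⇒ L
n=12: can move to 11, which is L ⇒ W
n=13: moves to 12(W), 10(W), 5(W); every one is W ⇒ L
n=14: can move to 13, which is L ⇒ W
n=15: moves to 14(W), 12(W), 7(W); every one is W ⇒ L
n=16: can move to 15, which is L ⇒ W
n=17: moves to 16(W), 14(W), 9(W); every one is W ⇒ L
n=18: can move to 17, which is L ⇒ W
n=19: can move to 11, which is L ⇒ W
n=20: can move to 17, which is L ⇒ W
n=21: can move to 13, which is L ⇒ W
n=22: moves to 21(W), 19(W), 14(W); every one is W ⇒ L
n=23: can move to 22, which is L ⇒ W
n=24: moves to 23(W), 21(W), 16(W); every one is W ⇒ L
n=25: can move to 24, which is L ⇒ W
n=26: moves to 25(W), 23(W), 18(W); every one is W ⇒ L
n=27: can move to 26, which is L ⇒ W
n=28: moves to 27(W), 25(W), 20(W); every one is W ⇒ L
n=29: can move to 28, which is L ⇒ W
n=30: can move to 22, which is L ⇒ W
n=31: can move to 28, which is L ⇒ W
n=32: can move to 24, which is L ⇒ W
n=33: moves to 32(W), 30(W), 25(W); every one is W ⇒ L
n=34: can move to 33, which is L ⇒ W
n=35: moves to 34(W), 32(W), 27(W); every one is W ⇒ L
n=36: can move to 35, which is L ⇒ W
n=37: moves to 36(W), 34(W), 29(W); every one is W ⇒ L
n=38: can move to 37, which is L ⇒ W
n=39: moves to 38(W), 36(W), 31(W); every one is W ⇒ L
n=40: can move to 39, which is L ⇒ W
n=41: can move to 33, which is L ⇒ W
From 41, the L positions reachable in one move are: 33.

Remove 8, leaving 33.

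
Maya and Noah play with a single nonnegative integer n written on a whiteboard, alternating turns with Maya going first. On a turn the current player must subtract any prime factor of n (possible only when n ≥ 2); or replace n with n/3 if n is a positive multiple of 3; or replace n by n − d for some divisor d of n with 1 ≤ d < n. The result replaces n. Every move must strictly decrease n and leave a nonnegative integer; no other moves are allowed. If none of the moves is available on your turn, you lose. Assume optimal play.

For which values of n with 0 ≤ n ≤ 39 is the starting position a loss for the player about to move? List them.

0, 1, 4, 9, 14, 20, 26, 32, 35, 38

Label each position W (a win for the player to move) or L (a loss). A position with no legal move is L; any other position is W exactly when some move reaches an L, and L when every move reaches a W.
n=0: no move → L
n=1: no move → L
n=2: →0(L), so W
n=3: →0(L), so W
n=4: →2(W), 3(W) — all W, so L
n=5: →0(L), so W
n=6: →4(L), so W
n=7: →0(L), so W
n=8: →4(L), so W
n=9: →3(W), 6(W), 8(W) — all W, so L
n=10: →9(L), so W
n=11: →0(L), so W
n=12: →4(L), so W
n=13: →0(L), so W
n=14: →7(W), 12(W), 13(W) — all W, so L
n=15: →14(L), so W
n=16: →14(L), so W
n=17: →0(L), so W
n=18: →9(L), so W
n=19: →0(L), so W
n=20: →10(W), 15(W), 16(W), 18(W), 19(W) — all W, so L
n=21: →14(L), so W
n=22: →20(L), so W
n=23: →0(L), so W
n=24: →20(L), so W
n=25: →20(L), so W
n=26: →13(W), 24(W), 25(W) — all W, so L
n=27: →9(L), so W
n=28: →14(L), so W
n=29: →0(L), so W
n=30: →20(L), so W
n=31: →0(L), so W
n=32: →16(W), 24(W), 28(W), 30(W), 31(W) — all W, so L
n=33: →32(L), so W
n=34: →32(L), so W
n=35: →28(W), 30(W), 34(W) — all W, so L
n=36: →32(L), so W
n=37: →0(L), so W
n=38: →19(W), 36(W), 37(W) — all W, so L
n=39: →26(L), so W
The losing starting values of n are exactly the entries labelled L in this table (10 of them).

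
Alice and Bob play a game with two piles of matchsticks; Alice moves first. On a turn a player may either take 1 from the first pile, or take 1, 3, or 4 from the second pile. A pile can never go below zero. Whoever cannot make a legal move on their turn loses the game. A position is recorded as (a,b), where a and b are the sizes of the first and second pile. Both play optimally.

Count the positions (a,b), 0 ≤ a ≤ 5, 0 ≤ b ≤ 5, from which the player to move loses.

Build the W/L table. Terminal = L. A non-terminal position is W if it has a move to some L; otherwise it is L.
Every move lowers a or b (never raises either), so fill the grid row by row in increasing a, and left to right within a row: each cell's successors are then already labelled.
      b=0  b=1  b=2  b=3  b=4  b=5
a=0:    L    W    L    W    W    W
a=1:    W    L    W    L    W    W
a=2:    L    W    L    W    W    W
a=3:    W    L    W    L    W    W
a=4:    L    W    L    W    W    W
a=5:    W    L    W    L    W    W
Cells with no legal move (terminal, hence L): (0,0).
The remaining L cells, each justified by listing all of its moves:
(0,2): →(0,1)(W) only, which is W, so L
(1,1): →(0,1)(W), (1,0)(W) — all W, so L
(1,3): →(0,3)(W), (1,2)(W), (1,0)(W) — all W, so L
(2,0): →(1,0)(W) only, which is W, so L
(2,2): →(1,2)(W), (2,1)(W) — all W, so L
(3,1): →(2,1)(W), (3,0)(W) — all W, so L
(3,3): →(2,3)(W), (3,2)(W), (3,0)(W) — all W, so L
(4,0): →(3,0)(W) only, which is W, so L
(4,2): →(3,2)(W), (4,1)(W) — all W, so L
(5,1): →(4,1)(W), (5,0)(W) — all W, so L
(5,3): →(4,3)(W), (5,2)(W), (5,0)(W) — all W, so L
Every other cell has at least one move into one of the L cells above, so it is W.
L cells per row: a=0: 2, a=1: 2, a=2: 2, a=3: 2, a=4: 2, a=5: 2; total 12.

12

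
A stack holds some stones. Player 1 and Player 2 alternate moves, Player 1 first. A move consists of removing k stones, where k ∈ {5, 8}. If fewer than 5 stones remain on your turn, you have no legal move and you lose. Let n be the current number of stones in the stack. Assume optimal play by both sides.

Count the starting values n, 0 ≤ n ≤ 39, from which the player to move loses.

Classify positions by backward induction: terminal positions (no move available) are L. From any other position, the mover wins iff some move reaches an L.
n=0: no move → L
n=1: no move → L
n=2: no move → L
n=3: no move → L
n=4: no move → L
n=5: →0(L), so W
n=6: →1(L), so W
n=7: →2(L), so W
n=8: →3(L), so W
n=9: →4(L), so W
n=10: →2(L), so W
n=11: →3(L), so W
n=12: →4(L), so W
n=13: →8(W), 5(W) — all W, so L
n=14: →9(W), 6(W) — all W, so L
n=15: →10(W), 7(W) — all W, so L
n=16: →11(W), 8(W) — all W, so L
n=17: →12(W), 9(W) — all W, so L
n=18: →13(L), so W
n=19: →14(L), so W
n=20: →15(L), so W
n=21: →16(L), so W
n=22: →17(L), so W
n=23: →15(L), so W
n=24: →16(L), so W
n=25: →17(L), so W
n=26: →21(W), 18(W) — all W, so L
n=27: →22(W), 19(W) — all W, so L
n=28: →23(W), 20(W) — all W, so L
n=29: →24(W), 21(W) — all W, so L
n=30: →25(W), 22(W) — all W, so L
n=31: →26(L), so W
n=32: →27(L), so W
n=33: →28(L), so W
n=34: →29(L), so W
n=35: →30(L), so W
n=36: →28(L), so W
n=37: →29(L), so W
n=38: →30(L), so W
n=39: →34(W), 31(W) — all W, so L
L entries with 0 ≤ n ≤ 39: n = 0, 1, 2, 3, 4, 13, 14, 15, 16, 17, 26, 27, 28, 29, 30, 39; that makes 16.

16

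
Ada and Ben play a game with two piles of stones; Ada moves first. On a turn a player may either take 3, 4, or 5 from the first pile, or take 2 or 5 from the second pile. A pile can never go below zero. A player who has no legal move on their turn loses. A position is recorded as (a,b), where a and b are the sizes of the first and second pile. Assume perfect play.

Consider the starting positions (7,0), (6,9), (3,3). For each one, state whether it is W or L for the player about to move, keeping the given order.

(7,0): W, (6,9): W, (3,3): L

Compute win/loss labels from the base case upward. A position with no move is L. Any other position is W if it can reach an L in one move, else L.
No move ever increases a pile, so every position that can arise here has a ≤ 7 and b ≤ 9; it is enough to label the cells with 0 ≤ a ≤ 7 and 0 ≤ b ≤ 9.
Every move lowers a or b (never raises either), so fill the grid row by row in increasing a, and left to right within a row: each cell's successors are then already labelled.
      b=0  b=1  b=2  b=3  b=4  b=5  b=6  b=7  b=8  b=9
a=0:    L    L    W    W    L    W    W    L    L    W
a=1:    L    L    W    W    L    W    W    L    L    W
a=2:    L    L    W    W    L    W    W    L    L    W
a=3:    W    W    L    L    W    W    L    W    W    L
a=4:    W    W    L    L    W    W    L    W    W    L
a=5:    W    W    L    L    W    W    L    W    W    L
a=6:    W    W    W    W    W    L    W    W    W    W
a=7:    W    W    W    W    W    L    W    W    W    W
Cells with no legal move (terminal, hence L): (0,0), (0,1), (1,0), (1,1), (2,0), (2,1).
The remaining L cells, each justified by listing all of its moves:
(0,4): L (sole option (0,2)(W) is W)
(0,7): L (options (0,5)(W), (0,2)(W) are all W)
(0,8): L (options (0,6)(W), (0,3)(W) are all W)
(1,4): L (sole option (1,2)(W) is W)
(1,7): L (options (1,5)(W), (1,2)(W) are all W)
(1,8): L (options (1,6)(W), (1,3)(W) are all W)
(2,4): L (sole option (2,2)(W) is W)
(2,7): L (options (2,5)(W), (2,2)(W) are all W)
(2,8): L (options (2,6)(W), (2,3)(W) are all W)
(3,2): L (options (0,2)(W), (3,0)(W) are all W)
(3,3): L (options (0,3)(W), (3,1)(W) are all W)
(3,6): L (options (0,6)(W), (3,4)(W), (3,1)(W) are all W)
(3,9): L (options (0,9)(W), (3,7)(W), (3,4)(W) are all W)
(4,2): L (options (1,2)(W), (0,2)(W), (4,0)(W) are all W)
(4,3): L (options (1,3)(W), (0,3)(W), (4,1)(W) are all W)
(4,6): L (options (1,6)(W), (0,6)(W), (4,4)(W), (4,1)(W) are all W)
(4,9): L (options (1,9)(W), (0,9)(W), (4,7)(W), (4,4)(W) are all W)
(5,2): L (options (2,2)(W), (1,2)(W), (0,2)(W), (5,0)(W) are all W)
(5,3): L (options (2,3)(W), (1,3)(W), (0,3)(W), (5,1)(W) are all W)
(5,6): L (options (2,6)(W), (1,6)(W), (0,6)(W), (5,4)(W), (5,1)(W) are all W)
(5,9): L (options (2,9)(W), (1,9)(W), (0,9)(W), (5,7)(W), (5,4)(W) are all W)
(6,5): L (options (3,5)(W), (2,5)(W), (1,5)(W), (6,3)(W), (6,0)(W) are all W)
(7,5): L (options (4,5)(W), (3,5)(W), (2,5)(W), (7,3)(W), (7,0)(W) are all W)
Every other cell has at least one move into one of the L cells above, so it is W.
(7,0): the move to (2,0) reaches an L cell, so W
(6,9): the move to (3,9) reaches an L cell, so W
(3,3): one of the L cells justified above, so L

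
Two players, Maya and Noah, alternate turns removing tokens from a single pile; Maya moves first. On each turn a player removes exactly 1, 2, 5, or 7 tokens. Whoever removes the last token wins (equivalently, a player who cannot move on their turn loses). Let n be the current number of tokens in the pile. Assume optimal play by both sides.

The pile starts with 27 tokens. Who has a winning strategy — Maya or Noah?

Compute win/loss labels from the base case upward. A position with no move is L. Any other position is W if it can reach an L in one move, else L.
n=0: no move → L
n=1: reaches L-position 0 → W
n=2: reaches L-position 0 → W
n=3: only reaches 2(W), 1(W), all W → L
n=4: reaches L-position 3 → W
n=5: reaches L-position 3 → W
n=6: only reaches 5(W), 4(W), 1(W), all W → L
n=7: reaches L-position 6 → W
n=8: reaches L-position 6 → W
n=9: only reaches 8(W), 7(W), 4(W), 2(W), all W → L
n=10: reaches L-position 9 → W
n=11: reaches L-position 9 → W
n=12: only reaches 11(W), 10(W), 7(W), 5(W), all W → L
n=13: reaches L-position 12 → W
n=14: reaches L-position 12 → W
n=15: only reaches 14(W), 13(W), 10(W), 8(W), all W → L
n=16: reaches L-position 15 → W
n=17: reaches L-position 15 → W
n=18: only reaches 17(W), 16(W), 13(W), 11(W), all W → L
n=19: reaches L-position 18 → W
n=20: reaches L-position 18 → W
n=21: only reaches 20(W), 19(W), 16(W), 14(W), all W → L
n=22: reaches L-position 21 → W
n=23: reaches L-position 21 → W
n=24: only reaches 23(W), 22(W), 19(W), 17(W), all W → L
n=25: reaches L-position 24 → W
n=26: reaches L-position 24 → W
n=27: only reaches 26(W), 25(W), 22(W), 20(W), all W → L
Every move from 27 reaches a W position, so the mover loses.

Noah wins.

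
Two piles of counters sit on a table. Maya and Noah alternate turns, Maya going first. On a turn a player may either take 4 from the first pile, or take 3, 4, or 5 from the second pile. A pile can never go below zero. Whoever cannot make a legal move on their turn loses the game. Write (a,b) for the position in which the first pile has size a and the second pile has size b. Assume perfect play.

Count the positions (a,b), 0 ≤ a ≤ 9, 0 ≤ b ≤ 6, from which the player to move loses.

30

Compute win/loss labels from the base case upward. A position with no move is L. Any other position is W if it can reach an L in one move, else L.
Every move lowers a or b (never raises either), so fill the grid row by row in increasing a, and left to right within a row: each cell's successors are then already labelled.
      b=0  b=1  b=2  b=3  b=4  b=5  b=6
a=0:    L    L    L    W    W    W    W
a=1:    L    L    L    W    W    W    W
a=2:    L    L    L    W    W    W    W
a=3:    L    L    L    W    W    W    W
a=4:    W    W    W    L    L    L    W
a=5:    W    W    W    L    L    L    W
a=6:    W    W    W    L    L    L    W
a=7:    W    W    W    L    L    L    W
a=8:    L    L    L    W    W    W    W
a=9:    L    L    L    W    W    W    W
Cells with no legal move (terminal, hence L): (0,0), (0,1), (0,2), (1,0), (1,1), (1,2), (2,0), (2,1), (2,2), (3,0), (3,1), (3,2).
The remaining L cells, each justified by listing all of its moves:
(4,3): only reaches (0,3)(W), (4,0)(W), all W → L
(4,4): only reaches (0,4)(W), (4,1)(W), (4,0)(W), all W → L
(4,5): only reaches (0,5)(W), (4,2)(W), (4,1)(W), (4,0)(W), all W → L
(5,3): only reaches (1,3)(W), (5,0)(W), all W → L
(5,4): only reaches (1,4)(W), (5,1)(W), (5,0)(W), all W → L
(5,5): only reaches (1,5)(W), (5,2)(W), (5,1)(W), (5,0)(W), all W → L
(6,3): only reaches (2,3)(W), (6,0)(W), all W → L
(6,4): only reaches (2,4)(W), (6,1)(W), (6,0)(W), all W → L
(6,5): only reaches (2,5)(W), (6,2)(W), (6,1)(W), (6,0)(W), all W → L
(7,3): only reaches (3,3)(W), (7,0)(W), all W → L
(7,4): only reaches (3,4)(W), (7,1)(W), (7,0)(W), all W → L
(7,5): only reaches (3,5)(W), (7,2)(W), (7,1)(W), (7,0)(W), all W → L
(8,0): only reaches (4,0)(W), which is W → L
(8,1): only reaches (4,1)(W), which is W → L
(8,2): only reaches (4,2)(W), which is W → L
(9,0): only reaches (5,0)(W), which is W → L
(9,1): only reaches (5,1)(W), which is W → L
(9,2): only reaches (5,2)(W), which is W → L
Every other cell has at least one move into one of the L cells above, so it is W.
L cells per row: a=0: 3, a=1: 3, a=2: 3, a=3: 3, a=4: 3, a=5: 3, a=6: 3, a=7: 3, a=8: 3, a=9: 3; total 30.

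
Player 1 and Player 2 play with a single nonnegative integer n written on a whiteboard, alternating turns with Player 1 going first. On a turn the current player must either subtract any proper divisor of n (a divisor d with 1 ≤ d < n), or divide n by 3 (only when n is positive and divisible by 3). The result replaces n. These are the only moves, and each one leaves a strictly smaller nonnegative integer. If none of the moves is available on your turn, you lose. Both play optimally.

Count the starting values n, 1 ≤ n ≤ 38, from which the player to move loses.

14

Use the standard recursion: the mover loses at a terminal position; elsewhere, the mover wins exactly when some move hands the opponent an L position.
n=0: no move → L
n=1: no move → L
n=2: reaches L-position 1 → W
n=3: reaches L-position 1 → W
n=4: only reaches 2(W), 3(W), all W → L
n=5: reaches L-position 4 → W
n=6: reaches L-position 4 → W
n=7: only reaches 6(W), which is W → L
n=8: reaches L-position 4 → W
n=9: only reaches 3(W), 6(W), 8(W), all W → L
n=10: reaches L-position 9 → W
n=11: only reaches 10(W), which is W → L
n=12: reaches L-position 4 → W
n=13: only reaches 12(W), which is W → L
n=14: reaches L-position 7 → W
n=15: only reaches 5(W), 10(W), 12(W), 14(W), all W → L
n=16: reaches L-position 15 → W
n=17: only reaches 16(W), which is W → L
n=18: reaches L-position 9 → W
n=19: only reaches 18(W), which is W → L
n=20: reaches L-position 15 → W
n=21: reaches L-position 7 → W
n=22: reaches L-position 11 → W
n=23: only reaches 22(W), which is W → L
n=24: reaches L-position 23 → W
n=25: only reaches 20(W), 24(W), all W → L
n=26: reaches L-position 13 → W
n=27: reaches L-position 9 → W
n=28: only reaches 14(W), 21(W), 24(W), 26(W), 27(W), all W → L
n=29: reaches L-position 28 → W
n=30: reaches L-position 15 → W
n=31: only reaches 30(W), which is W → L
n=32: reaches L-position 28 → W
n=33: reaches L-position 11 → W
n=34: reaches L-position 17 → W
n=35: reaches L-position 28 → W
n=36: only reaches 12(W), 18(W), 24(W), 27(W), 30(W), 32(W), 33(W), 34(W), 35(W), all W → L
n=37: reaches L-position 36 → W
n=38: reaches L-position 19 → W
L entries with 1 ≤ n ≤ 38 (n=0 is outside the asked range and is not counted): n = 1, 4, 7, 9, 11, 13, 15, 17, 19, 23, 25, 28, 31, 36; that makes 14.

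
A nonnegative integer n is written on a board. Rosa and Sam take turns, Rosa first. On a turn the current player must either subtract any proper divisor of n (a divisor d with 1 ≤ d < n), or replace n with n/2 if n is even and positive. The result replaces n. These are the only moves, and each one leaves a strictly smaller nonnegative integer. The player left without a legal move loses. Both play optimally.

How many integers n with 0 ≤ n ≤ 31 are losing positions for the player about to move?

17

Use the standard recursion: the mover loses at a terminal position; elsewhere, the mover wins exactly when some move hands the opponent an L position.
n=0: no move → L
n=1: no move → L
n=2: W (go to 1, an L position)
n=3: L (sole option 2(W) is W)
n=4: W (go to 3, an L position)
n=5: L (sole option 4(W) is W)
n=6: W (go to 3, an L position)
n=7: L (sole option 6(W) is W)
n=8: W (go to 7, an L position)
n=9: L (options 6(W), 8(W) are all W)
n=10: W (go to 5, an L position)
n=11: L (sole option 10(W) is W)
n=12: W (go to 9, an L position)
n=13: L (sole option 12(W) is W)
n=14: W (go to 7, an L position)
n=15: L (options 10(W), 12(W), 14(W) are all W)
n=16: W (go to 15, an L position)
n=17: L (sole option 16(W) is W)
n=18: W (go to 9, an L position)
n=19: L (sole option 18(W) is W)
n=20: W (go to 15, an L position)
n=21: L (options 14(W), 18(W), 20(W) are all W)
n=22: W (go to 11, an L position)
n=23: L (sole option 22(W) is W)
n=24: W (go to 21, an L position)
n=25: L (options 20(W), 24(W) are all W)
n=26: W (go to 13, an L position)
n=27: L (options 18(W), 24(W), 26(W) are all W)
n=28: W (go to 21, an L position)
n=29: L (sole option 28(W) is W)
n=30: W (go to 15, an L position)
n=31: L (sole option 30(W) is W)
L entries with 0 ≤ n ≤ 31: n = 0, 1, 3, 5, 7, 9, 11, 13, 15, 17, 19, 21, 23, 25, 27, 29, 31; that makes 17.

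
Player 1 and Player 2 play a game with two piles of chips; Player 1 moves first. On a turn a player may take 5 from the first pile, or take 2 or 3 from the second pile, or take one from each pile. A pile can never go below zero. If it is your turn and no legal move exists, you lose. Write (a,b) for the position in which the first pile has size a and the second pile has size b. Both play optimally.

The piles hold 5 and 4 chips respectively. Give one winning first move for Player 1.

Move to (5,2).

Use the standard recursion: the mover loses at a terminal position; elsewhere, the mover wins exactly when some move hands the opponent an L position.
No move ever increases a pile, so every position that can arise here has a ≤ 5 and b ≤ 4; it is enough to label the cells with 0 ≤ a ≤ 5 and 0 ≤ b ≤ 4.
Every move lowers a or b (never raises either), so fill the grid row by row in increasing a, and left to right within a row: each cell's successors are then already labelled.
      b=0  b=1  b=2  b=3  b=4
a=0:    L    L    W    W    W
a=1:    L    W    W    W    L
a=2:    L    W    W    W    L
a=3:    L    W    W    W    L
a=4:    L    W    W    W    L
a=5:    W    W    L    L    W
Cells with no legal move (terminal, hence L): (0,0), (0,1), (1,0), (2,0), (3,0), (4,0).
The remaining L cells, each justified by listing all of its moves:
(1,4): L (options (1,2)(W), (1,1)(W), (0,3)(W) are all W)
(2,4): L (options (2,2)(W), (2,1)(W), (1,3)(W) are all W)
(3,4): L (options (3,2)(W), (3,1)(W), (2,3)(W) are all W)
(4,4): L (options (4,2)(W), (4,1)(W), (3,3)(W) are all W)
(5,2): L (options (0,2)(W), (5,0)(W), (4,1)(W) are all W)
(5,3): L (options (0,3)(W), (5,1)(W), (5,0)(W), (4,2)(W) are all W)
Every other cell has at least one move into one of the L cells above, so it is W.
From (5,4), the L positions reachable in one move are: (5,2).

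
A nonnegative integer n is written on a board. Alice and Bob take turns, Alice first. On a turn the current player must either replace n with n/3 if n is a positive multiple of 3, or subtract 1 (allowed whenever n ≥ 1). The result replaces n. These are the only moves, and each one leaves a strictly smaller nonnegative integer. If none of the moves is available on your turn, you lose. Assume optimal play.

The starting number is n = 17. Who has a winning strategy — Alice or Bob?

Work bottom-up. With no move the player to move loses. Otherwise the position is W if at least one move leads to an L position for the opponent, and L if every move leads to a W.
n=0: no move → L
n=1: →0(L), so W
n=2: →1(W) only, which is W, so L
n=3: →2(L), so W
n=4: →3(W) only, which is W, so L
n=5: →4(L), so W
n=6: →2(L), so W
n=7: →6(W) only, which is W, so L
n=8: →7(L), so W
n=9: →3(W), 8(W) — all W, so L
n=10: →9(L), so W
n=11: →10(W) only, which is W, so L
n=12: →4(L), so W
n=13: →12(W) only, which is W, so L
n=14: →13(L), so W
n=15: →5(W), 14(W) — all W, so L
n=16: →15(L), so W
n=17: →16(W) only, which is W, so L
Every move from 17 reaches a W position, so the mover loses.

Bob wins.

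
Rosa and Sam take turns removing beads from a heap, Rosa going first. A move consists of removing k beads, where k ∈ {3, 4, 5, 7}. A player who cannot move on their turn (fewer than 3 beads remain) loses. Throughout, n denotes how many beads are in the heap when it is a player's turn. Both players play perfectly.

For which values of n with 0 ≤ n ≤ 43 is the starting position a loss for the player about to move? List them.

Use the standard recursion: the mover loses at a terminal position; elsewhere, the mover wins exactly when some move hands the opponent an L position.
n=0: no move → L
n=1: no move → L
n=2: no move → L
n=3: W (go to 0, an L position)
n=4: W (go to 1, an L position)
n=5: W (go to 2, an L position)
n=6: W (go to 2, an L position)
n=7: W (go to 2, an L position)
n=8: W (go to 1, an L position)
n=9: W (go to 2, an L position)
n=10: L (options 7(W), 6(W), 5(W), 3(W) are all W)
n=11: L (options 8(W), 7(W), 6(W), 4(W) are all W)
n=12: L (options 9(W), 8(W), 7(W), 5(W) are all W)
n=13: W (go to 10, an L position)
n=14: W (go to 11, an L position)
n=15: W (go to 12, an L position)
n=16: W (go to 12, an L position)
n=17: W (go to 12, an L position)
n=18: W (go to 11, an L position)
n=19: W (go to 12, an L position)
n=20: L (options 17(W), 16(W), 15(W), 13(W) are all W)
n=21: L (options 18(W), 17(W), 16(W), 14(W) are all W)
n=22: L (options 19(W), 18(W), 17(W), 15(W) are all W)
n=23: W (go to 20, an L position)
n=24: W (go to 21, an L position)
n=25: W (go to 22, an L position)
n=26: W (go to 22, an L position)
n=27: W (go to 22, an L position)
n=28: W (go to 21, an L position)
n=29: W (go to 22, an L position)
n=30: L (options 27(W), 26(W), 25(W), 23(W) are all W)
n=31: L (options 28(W), 27(W), 26(W), 24(W) are all W)
n=32: L (options 29(W), 28(W), 27(W), 25(W) are all W)
n=33: W (go to 30, an L position)
n=34: W (go to 31, an L position)
n=35: W (go to 32, an L position)
n=36: W (go to 32, an L position)
n=37: W (go to 32, an L position)
n=38: W (go to 31, an L position)
n=39: W (go to 32, an L position)
n=40: L (options 37(W), 36(W), 35(W), 33(W) are all W)
n=41: L (options 38(W), 37(W), 36(W), 34(W) are all W)
n=42: L (options 39(W), 38(W), 37(W), 35(W) are all W)
n=43: W (go to 40, an L position)
The losing starting values of n are exactly the entries labelled L in this table (15 of them).

0, 1, 2, 10, 11, 12, 20, 21, 22, 30, 31, 32, 40, 41, 42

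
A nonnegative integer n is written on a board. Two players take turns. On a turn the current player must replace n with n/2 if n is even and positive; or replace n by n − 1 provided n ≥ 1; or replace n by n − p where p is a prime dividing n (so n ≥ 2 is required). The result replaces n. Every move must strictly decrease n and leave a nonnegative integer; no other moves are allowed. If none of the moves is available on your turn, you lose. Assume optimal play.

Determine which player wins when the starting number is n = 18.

The first player wins.

Use the standard recursion: the mover loses at a terminal position; elsewhere, the mover wins exactly when some move hands the opponent an L position.
n=0: no move → L
n=1: reaches L-position 0 → W
n=2: reaches L-position 0 → W
n=3: reaches L-position 0 → W
n=4: only reaches 2(W), 3(W), all W → L
n=5: reaches L-position 0 → W
n=6: reaches L-position 4 → W
n=7: reaches L-position 0 → W
n=8: reaches L-position 4 → W
n=9: only reaches 6(W), 8(W), all W → L
n=10: reaches L-position 9 → W
n=11: reaches L-position 0 → W
n=12: reaches L-position 9 → W
n=13: reaches L-position 0 → W
n=14: only reaches 7(W), 12(W), 13(W), all W → L
n=15: reaches L-position 14 → W
n=16: reaches L-position 14 → W
n=17: reaches L-position 0 → W
n=18: reaches L-position 9 → W
From 18 the player to move can move to 9, reaching an L position.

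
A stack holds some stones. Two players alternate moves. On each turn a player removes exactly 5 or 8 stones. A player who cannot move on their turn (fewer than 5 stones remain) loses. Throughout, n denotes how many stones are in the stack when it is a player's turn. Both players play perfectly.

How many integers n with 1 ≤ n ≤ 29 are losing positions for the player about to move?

Build the W/L table. Terminal = L. A non-terminal position is W if it has a move to some L; otherwise it is L.
n=0: no move → L
n=1: no move → L
n=2: no move → L
n=3: no move → L
n=4: no move → L
n=5: can move to 0, which is L ⇒ W
n=6: can move to 1, which is L ⇒ W
n=7: can move to 2, which is L ⇒ W
n=8: can move to 3, which is L ⇒ W
n=9: can move to 4, which is L ⇒ W
n=10: can move to 2, which is L ⇒ W
n=11: can move to 3, which is L ⇒ W
n=12: can move to 4, which is L ⇒ W
n=13: moves to 8(W), 5(W); every one is W ⇒ L
n=14: moves to 9(W), 6(W); every one is W ⇒ L
n=15: moves to 10(W), 7(W); every one is W ⇒ L
n=16: moves to 11(W), 8(W); every one is W ⇒ L
n=17: moves to 12(W), 9(W); every one is W ⇒ L
n=18: can move to 13, which is L ⇒ W
n=19: can move to 14, which is L ⇒ W
n=20: can move to 15, which is L ⇒ W
n=21: can move to 16, which is L ⇒ W
n=22: can move to 17, which is L ⇒ W
n=23: can move to 15, which is L ⇒ W
n=24: can move to 16, which is L ⇒ W
n=25: can move to 17, which is L ⇒ W
n=26: moves to 21(W), 18(W); every one is W ⇒ L
n=27: moves to 22(W), 19(W); every one is W ⇒ L
n=28: moves to 23(W), 20(W); every one is W ⇒ L
n=29: moves to 24(W), 21(W); every one is W ⇒ L
L entries with 1 ≤ n ≤ 29 (n=0 is outside the asked range and is not counted): n = 1, 2, 3, 4, 13, 14, 15, 16, 17, 26, 27, 28, 29; that makes 13.

13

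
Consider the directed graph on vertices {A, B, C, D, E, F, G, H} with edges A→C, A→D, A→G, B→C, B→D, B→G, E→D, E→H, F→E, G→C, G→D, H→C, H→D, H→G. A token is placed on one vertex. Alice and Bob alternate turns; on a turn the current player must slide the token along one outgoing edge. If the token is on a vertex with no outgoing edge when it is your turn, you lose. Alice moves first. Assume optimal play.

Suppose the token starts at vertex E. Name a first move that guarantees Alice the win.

Move to D.

Classify positions by backward induction: terminal positions (no move available) are L. From any other position, the mover wins iff some move reaches an L.
Every edge goes from a vertex to one that appears earlier in the order D, C, G, H, E, A, B, F, so processing vertices in that order labels each vertex after all of its successors.
D: no outgoing edge → L
C: no outgoing edge → L
G: can move to C, which is L ⇒ W
H: can move to C, which is L ⇒ W
E: can move to D, which is L ⇒ W
A: can move to C, which is L ⇒ W
B: can move to C, which is L ⇒ W
F: the only move is to E(W), a W ⇒ L
From E, the L positions reachable in one move are: D.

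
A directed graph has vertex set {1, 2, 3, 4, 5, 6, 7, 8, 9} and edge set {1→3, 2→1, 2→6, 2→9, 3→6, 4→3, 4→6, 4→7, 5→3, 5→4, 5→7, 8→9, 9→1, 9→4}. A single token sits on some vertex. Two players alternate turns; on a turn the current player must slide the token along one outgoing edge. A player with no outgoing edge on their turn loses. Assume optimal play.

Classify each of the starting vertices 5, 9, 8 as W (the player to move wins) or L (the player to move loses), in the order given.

5: W, 9: W, 8: L

Positions with no move are L. A position that does have a move is losing for the player to move precisely when every available move leads to a winning position for the opponent. Fill in the labels:
Every edge goes from a vertex to one that appears earlier in the order 7, 6, 3, 1, 4, 9, 2, 8, 5, so processing vertices in that order labels each vertex after all of its successors.
7: no outgoing edge → L
6: no outgoing edge → L
3: reaches L-position 6 → W
1: only reaches 3(W), which is W → L
4: reaches L-position 6 → W
9: reaches L-position 1 → W
2: reaches L-position 1 → W
8: only reaches 9(W), which is W → L
5: reaches L-position 7 → W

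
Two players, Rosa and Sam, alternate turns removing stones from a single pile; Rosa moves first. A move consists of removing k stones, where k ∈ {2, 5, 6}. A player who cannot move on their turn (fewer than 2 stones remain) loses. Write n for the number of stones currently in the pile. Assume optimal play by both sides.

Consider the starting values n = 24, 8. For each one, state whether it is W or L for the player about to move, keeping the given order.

24: W, 8: L

Work bottom-up. With no move the player to move loses. Otherwise the position is W if at least one move leads to an L position for the opponent, and L if every move leads to a W.
n=0: no move → L
n=1: no move → L
n=2: →0(L), so W
n=3: →1(L), so W
n=4: →2(W) only, which is W, so L
n=5: →0(L), so W
n=6: →4(L), so W
n=7: →1(L), so W
n=8: →6(W), 3(W), 2(W) — all W, so L
n=9: →4(L), so W
n=10: →8(L), so W
n=11: →9(W), 6(W), 5(W) — all W, so L
n=12: →10(W), 7(W), 6(W) — all W, so L
n=13: →11(L), so W
n=14: →12(L), so W
n=15: →13(W), 10(W), 9(W) — all W, so L
n=16: →11(L), so W
n=17: →15(L), so W
n=18: →12(L), so W
n=19: →17(W), 14(W), 13(W) — all W, so L
n=20: →15(L), so W
n=21: →19(L), so W
n=22: →20(W), 17(W), 16(W) — all W, so L
n=23: →21(W), 18(W), 17(W) — all W, so L
n=24: →22(L), so W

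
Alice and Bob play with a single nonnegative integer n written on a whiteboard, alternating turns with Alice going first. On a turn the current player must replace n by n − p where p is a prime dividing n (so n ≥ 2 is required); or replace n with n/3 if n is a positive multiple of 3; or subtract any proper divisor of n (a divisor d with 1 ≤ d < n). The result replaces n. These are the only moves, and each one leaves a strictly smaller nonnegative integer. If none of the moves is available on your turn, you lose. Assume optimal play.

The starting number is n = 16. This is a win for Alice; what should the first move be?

Move to 14.

Build the W/L table. Terminal = L. A non-terminal position is W if it has a move to some L; otherwise it is L.
n=0: no move → L
n=1: no move → L
n=2: reaches L-position 0 → W
n=3: reaches L-position 0 → W
n=4: only reaches 2(W), 3(W), all W → L
n=5: reaches L-position 0 → W
n=6: reaches L-position 4 → W
n=7: reaches L-position 0 → W
n=8: reaches L-position 4 → W
n=9: only reaches 3(W), 6(W), 8(W), all W → L
n=10: reaches L-position 9 → W
n=11: reaches L-position 0 → W
n=12: reaches L-position 4 → W
n=13: reaches L-position 0 → W
n=14: only reaches 7(W), 12(W), 13(W), all W → L
n=15: reaches L-position 14 → W
n=16: reaches L-position 14 → W
From 16, the L positions reachable in one move are: 14.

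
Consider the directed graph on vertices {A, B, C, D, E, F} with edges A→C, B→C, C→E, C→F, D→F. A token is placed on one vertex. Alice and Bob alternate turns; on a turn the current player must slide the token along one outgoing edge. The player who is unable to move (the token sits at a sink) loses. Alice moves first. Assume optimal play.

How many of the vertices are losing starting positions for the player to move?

4

Positions with no move are L. A position that does have a move is losing for the player to move precisely when every available move leads to a winning position for the opponent. Fill in the labels:
Every edge goes from a vertex to one that appears earlier in the order E, F, C, D, A, B, so processing vertices in that order labels each vertex after all of its successors.
E: no outgoing edge → L
F: no outgoing edge → L
C: →F(L), so W
D: →F(L), so W
A: →C(W) only, which is W, so L
B: →C(W) only, which is W, so L
The L vertices are A, B, E, F; that is 4 in all.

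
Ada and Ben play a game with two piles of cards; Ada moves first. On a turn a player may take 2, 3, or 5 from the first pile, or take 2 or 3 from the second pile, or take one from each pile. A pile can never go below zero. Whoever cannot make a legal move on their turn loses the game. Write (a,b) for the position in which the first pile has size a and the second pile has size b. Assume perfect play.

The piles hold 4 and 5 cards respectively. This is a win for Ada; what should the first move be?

Classify positions by backward induction: terminal positions (no move available) are L. From any other position, the mover wins iff some move reaches an L.
No move ever increases a pile, so every position that can arise here has a ≤ 4 and b ≤ 5; it is enough to label the cells with 0 ≤ a ≤ 4 and 0 ≤ b ≤ 5.
Every move lowers a or b (never raises either), so fill the grid row by row in increasing a, and left to right within a row: each cell's successors are then already labelled.
      b=0  b=1  b=2  b=3  b=4  b=5
a=0:    L    L    W    W    W    L
a=1:    L    W    W    W    L    L
a=2:    W    W    L    L    W    W
a=3:    W    W    L    W    W    W
a=4:    W    L    W    W    W    W
Cells with no legal move (terminal, hence L): (0,0), (0,1), (1,0).
The remaining L cells, each justified by listing all of its moves:
(0,5): moves to (0,3)(W), (0,2)(W); every one is W ⇒ L
(1,4): moves to (1,2)(W), (1,1)(W), (0,3)(W); every one is W ⇒ L
(1,5): moves to (1,3)(W), (1,2)(W), (0,4)(W); every one is W ⇒ L
(2,2): moves to (0,2)(W), (2,0)(W), (1,1)(W); every one is W ⇒ L
(2,3): moves to (0,3)(W), (2,1)(W), (2,0)(W), (1,2)(W); every one is W ⇒ L
(3,2): moves to (1,2)(W), (0,2)(W), (3,0)(W), (2,1)(W); every one is W ⇒ L
(4,1): moves to (2,1)(W), (1,1)(W), (3,0)(W); every one is W ⇒ L
Every other cell has at least one move into one of the L cells above, so it is W.
From (4,5), the L positions reachable in one move are: (1,5).

Move to (1,5).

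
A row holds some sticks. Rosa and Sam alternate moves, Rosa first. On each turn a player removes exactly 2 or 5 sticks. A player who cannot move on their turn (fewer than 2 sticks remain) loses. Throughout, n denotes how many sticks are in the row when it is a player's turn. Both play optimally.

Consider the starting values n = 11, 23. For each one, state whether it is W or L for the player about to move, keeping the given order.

Classify positions by backward induction: terminal positions (no move available) are L. From any other position, the mover wins iff some move reaches an L.
n=0: no move → L
n=1: no move → L
n=2: can move to 0, which is L ⇒ W
n=3: can move to 1, which is L ⇒ W
n=4: the only move is to 2(W), a W ⇒ L
n=5: can move to 0, which is L ⇒ W
n=6: can move to 4, which is L ⇒ W
n=7: moves to 5(W), 2(W); every one is W ⇒ L
n=8: moves to 6(W), 3(W); every one is W ⇒ L
n=9: can move to 7, which is L ⇒ W
n=10: can move to 8, which is L ⇒ W
n=11: moves to 9(W), 6(W); every one is W ⇒ L
n=12: can move to 7, which is L ⇒ W
n=13: can move to 11, which is L ⇒ W
n=14: moves to 12(W), 9(W); every one is W ⇒ L
n=15: moves to 13(W), 10(W); every one is W ⇒ L
n=16: can move to 14, which is L ⇒ W
n=17: can move to 15, which is L ⇒ W
n=18: moves to 16(W), 13(W); every one is W ⇒ L
n=19: can move to 14, which is L ⇒ W
n=20: can move to 18, which is L ⇒ W
n=21: moves to 19(W), 16(W); every one is W ⇒ L
n=22: moves to 20(W), 17(W); every one is W ⇒ L
n=23: can move to 21, which is L ⇒ W

11: L, 23: W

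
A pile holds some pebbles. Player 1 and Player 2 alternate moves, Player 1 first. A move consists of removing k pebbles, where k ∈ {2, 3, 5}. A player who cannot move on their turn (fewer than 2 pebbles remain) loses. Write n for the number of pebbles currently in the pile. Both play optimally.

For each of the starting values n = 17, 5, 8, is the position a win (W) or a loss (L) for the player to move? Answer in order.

Positions with no move are L. A position that does have a move is losing for the player to move precisely when every available move leads to a winning position for the opponent. Fill in the labels:
n=0: no move → L
n=1: no move → L
n=2: can move to 0, which is L ⇒ W
n=3: can move to 1, which is L ⇒ W
n=4: can move to 1, which is L ⇒ W
n=5: can move to 0, which is L ⇒ W
n=6: can move to 1, which is L ⇒ W
n=7: moves to 5(W), 4(W), 2(W); every one is W ⇒ L
n=8: moves to 6(W), 5(W), 3(W); every one is W ⇒ L
n=9: can move to 7, which is L ⇒ W
n=10: can move to 8, which is L ⇒ W
n=11: can move to 8, which is L ⇒ W
n=12: can move to 7, which is L ⇒ W
n=13: can move to 8, which is L ⇒ W
n=14: moves to 12(W), 11(W), 9(W); every one is W ⇒ L
n=15: moves to 13(W), 12(W), 10(W); every one is W ⇒ L
n=16: can move to 14, which is L ⇒ W
n=17: can move to 15, which is L ⇒ W

17: W, 5: W, 8: L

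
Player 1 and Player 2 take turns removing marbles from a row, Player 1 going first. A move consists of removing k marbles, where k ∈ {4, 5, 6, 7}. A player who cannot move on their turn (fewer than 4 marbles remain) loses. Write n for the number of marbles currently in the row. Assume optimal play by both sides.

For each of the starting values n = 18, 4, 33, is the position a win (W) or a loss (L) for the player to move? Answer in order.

18: W, 4: W, 33: L

Build the W/L table. Terminal = L. A non-terminal position is W if it has a move to some L; otherwise it is L.
n=0: no move → L
n=1: no move → L
n=2: no move → L
n=3: no move → L
n=4: can move to 0, which is L ⇒ W
n=5: can move to 1, which is L ⇒ W
n=6: can move to 2, which is L ⇒ W
n=7: can move to 3, which is L ⇒ W
n=8: can move to 3, which is L ⇒ W
n=9: can move to 3, which is L ⇒ W
n=10: can move to 3, which is L ⇒ W
n=11: moves to 7(W), 6(W), 5(W), 4(W); every one is W ⇒ L
n=12: moves to 8(W), 7(W), 6(W), 5(W); every one is W ⇒ L
n=13: moves to 9(W), 8(W), 7(W), 6(W); every one is W ⇒ L
n=14: moves to 10(W), 9(W), 8(W), 7(W); every one is W ⇒ L
n=15: can move to 11, which is L ⇒ W
n=16: can move to 12, which is L ⇒ W
n=17: can move to 13, which is L ⇒ W
n=18: can move to 14, which is L ⇒ W
n=19: can move to 14, which is L ⇒ W
n=20: can move to 14, which is L ⇒ W
n=21: can move to 14, which is L ⇒ W
n=22: moves to 18(W), 17(W), 16(W), 15(W); every one is W ⇒ L
n=23: moves to 19(W), 18(W), 17(W), 16(W); every one is W ⇒ L
n=24: moves to 20(W), 19(W), 18(W), 17(W); every one is W ⇒ L
n=25: moves to 21(W), 20(W), 19(W), 18(W); every one is W ⇒ L
n=26: can move to 22, which is L ⇒ W
n=27: can move to 23, which is L ⇒ W
n=28: can move to 24, which is L ⇒ W
n=29: can move to 25, which is L ⇒ W
n=30: can move to 25, which is L ⇒ W
n=31: can move to 25, which is L ⇒ W
n=32: can move to 25, which is L ⇒ W
n=33: moves to 29(W), 28(W), 27(W), 26(W); every one is W ⇒ L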